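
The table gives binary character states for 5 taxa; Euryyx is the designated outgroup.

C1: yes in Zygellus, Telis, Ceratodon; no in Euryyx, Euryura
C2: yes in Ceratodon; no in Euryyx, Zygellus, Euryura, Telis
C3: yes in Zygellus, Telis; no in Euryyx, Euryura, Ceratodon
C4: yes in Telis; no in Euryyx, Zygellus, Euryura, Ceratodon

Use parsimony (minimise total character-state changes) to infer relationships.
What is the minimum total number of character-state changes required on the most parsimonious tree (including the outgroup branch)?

4

The outgroup has state 'no' for every character, so 'yes' is the derived state throughout.
C1 (derived state 'yes') is shared by Ceratodon, Telis, and Zygellus — a synapomorphy uniting that clade.
C2: derived state 'yes' in Ceratodon only — an autapomorphy, so it tells us nothing about relationships among taxa.
Only Telis and Zygellus show the derived state 'yes' for C3, supporting them as a clade.
C4 (derived state 'yes') is unique to Telis (autapomorphy; uninformative for grouping).
Most parsimonious ingroup topology: (((Zygellus,Telis),Ceratodon),Euryura).
Changes per character on this tree: C1: 1; C2: 1; C3: 1; C4: 1.
Total = 4.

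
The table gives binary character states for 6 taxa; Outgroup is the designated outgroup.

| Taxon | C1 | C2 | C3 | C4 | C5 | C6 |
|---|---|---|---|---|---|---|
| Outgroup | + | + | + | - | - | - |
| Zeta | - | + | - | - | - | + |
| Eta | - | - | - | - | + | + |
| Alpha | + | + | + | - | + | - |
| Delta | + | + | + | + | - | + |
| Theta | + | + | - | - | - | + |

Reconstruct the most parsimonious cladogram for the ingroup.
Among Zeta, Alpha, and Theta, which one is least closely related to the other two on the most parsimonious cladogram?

Alpha

Character polarity is set by the outgroup: the derived state is whichever differs from the outgroup's state, so for C1, C2, C3 the derived state is '-', and for the remaining characters it is '+'.
Only Eta and Zeta show the derived state '-' for C1, supporting them as a clade.
C2: derived state '-' in Eta only — an autapomorphy, so it tells us nothing about relationships among taxa.
Only Eta, Theta, and Zeta show the derived state '-' for C3, supporting them as a clade.
C4 (derived state '+') is unique to Delta (autapomorphy; uninformative for grouping).
C5 groups Alpha and Eta, which is incompatible with the clades supported by the remaining characters; treating it as convergent (homoplasy) costs fewer steps than any alternative tree.
C6 (derived state '+') is shared by Delta, Eta, Theta, and Zeta — a synapomorphy uniting that clade.
Most parsimonious ingroup topology: ((((Zeta,Eta),Theta),Delta),Alpha).
Theta and Zeta share a more recent common ancestor with each other than either does with Alpha, so Alpha is the least closely related of the three.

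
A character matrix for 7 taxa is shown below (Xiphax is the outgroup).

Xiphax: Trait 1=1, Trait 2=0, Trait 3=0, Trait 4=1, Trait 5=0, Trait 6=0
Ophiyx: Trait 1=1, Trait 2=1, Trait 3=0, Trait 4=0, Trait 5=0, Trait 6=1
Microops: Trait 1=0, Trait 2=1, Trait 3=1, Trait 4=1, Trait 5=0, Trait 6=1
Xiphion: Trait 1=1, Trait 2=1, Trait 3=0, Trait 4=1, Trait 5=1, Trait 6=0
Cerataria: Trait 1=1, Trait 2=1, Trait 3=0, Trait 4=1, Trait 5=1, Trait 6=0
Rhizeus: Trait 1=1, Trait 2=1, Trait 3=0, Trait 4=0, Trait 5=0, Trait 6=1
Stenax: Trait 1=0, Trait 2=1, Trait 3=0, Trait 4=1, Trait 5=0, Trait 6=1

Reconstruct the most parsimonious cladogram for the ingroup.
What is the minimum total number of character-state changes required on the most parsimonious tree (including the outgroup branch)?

Character polarity is set by the outgroup: the derived state is whichever differs from the outgroup's state, so for Trait 1, Trait 4 the derived state is '0', and for the remaining characters it is '1'.
Trait 1: derived state '0' in Microops and Stenax only — synapomorphy for {Microops, Stenax}.
Trait 2 (derived state '1') is shared by all ingroup taxa — unites the whole ingroup.
Trait 3: derived state '1' in Microops only — an autapomorphy, so it tells us nothing about relationships among taxa.
Trait 4 (derived state '0') is shared by Ophiyx and Rhizeus — a synapomorphy uniting that clade.
Trait 5: derived state '1' in Cerataria and Xiphion only — synapomorphy for {Cerataria, Xiphion}.
Only Microops, Ophiyx, Rhizeus, and Stenax show the derived state '1' for Trait 6, supporting them as a clade.
Most parsimonious ingroup topology: (((Ophiyx,Rhizeus),(Microops,Stenax)),(Xiphion,Cerataria)).
Changes per character on this tree: Trait 1: 1; Trait 2: 1; Trait 3: 1; Trait 4: 1; Trait 5: 1; Trait 6: 1.
Total = 6.

6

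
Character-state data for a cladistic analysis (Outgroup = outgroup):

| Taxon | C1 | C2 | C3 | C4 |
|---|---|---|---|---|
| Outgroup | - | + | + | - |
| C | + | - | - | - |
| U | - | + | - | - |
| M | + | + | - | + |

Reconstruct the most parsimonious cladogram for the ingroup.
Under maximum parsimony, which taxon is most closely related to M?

Character polarity is set by the outgroup: the derived state is whichever differs from the outgroup's state, so for C2, C3 the derived state is '-', and for the remaining characters it is '+'.
C1 (derived state '+') is shared by C and M — a synapomorphy uniting that clade.
C2 (derived state '-') is unique to C (autapomorphy; uninformative for grouping).
All ingroup taxa share the derived state '-' for C3; it defines the ingroup but does not resolve relationships within it.
C4: derived state '+' in M only — an autapomorphy, so it tells us nothing about relationships among taxa.
Most parsimonious ingroup topology: ((C,M),U).
M and C form a cherry on this tree, so they are sister taxa.

C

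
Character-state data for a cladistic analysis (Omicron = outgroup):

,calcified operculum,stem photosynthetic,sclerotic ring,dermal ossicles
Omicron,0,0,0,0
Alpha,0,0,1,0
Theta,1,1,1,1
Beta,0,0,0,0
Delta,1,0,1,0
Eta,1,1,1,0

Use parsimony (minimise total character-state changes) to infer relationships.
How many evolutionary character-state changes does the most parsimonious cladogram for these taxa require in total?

4

The outgroup has state '0' for every character, so '1' is the derived state throughout.
calcified operculum (derived state '1') is shared by Delta, Eta, and Theta — a synapomorphy uniting that clade.
stem photosynthetic (derived state '1') is shared by Eta and Theta — a synapomorphy uniting that clade.
sclerotic ring: derived state '1' in Alpha, Delta, Eta, and Theta only — synapomorphy for {Alpha, Delta, Eta, Theta}.
dermal ossicles (derived state '1') is unique to Theta (autapomorphy; uninformative for grouping).
Most parsimonious ingroup topology: ((Alpha,((Theta,Eta),Delta)),Beta).
Changes per character on this tree: calcified operculum: 1; stem photosynthetic: 1; sclerotic ring: 1; dermal ossicles: 1.
Total = 4.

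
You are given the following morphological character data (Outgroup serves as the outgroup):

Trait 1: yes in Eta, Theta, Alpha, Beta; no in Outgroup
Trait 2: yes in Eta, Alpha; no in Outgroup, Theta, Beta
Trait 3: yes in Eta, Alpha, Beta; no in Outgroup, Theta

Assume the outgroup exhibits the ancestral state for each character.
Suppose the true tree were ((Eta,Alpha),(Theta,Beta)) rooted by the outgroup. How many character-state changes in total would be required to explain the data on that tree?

4

Map each character onto ((Eta,Alpha),(Theta,Beta)) (rooted by Outgroup) and count the minimum state changes it requires (Fitch parsimony):
Trait 1: 1; Trait 2: 1; Trait 3: 2.
Total tree length = 4.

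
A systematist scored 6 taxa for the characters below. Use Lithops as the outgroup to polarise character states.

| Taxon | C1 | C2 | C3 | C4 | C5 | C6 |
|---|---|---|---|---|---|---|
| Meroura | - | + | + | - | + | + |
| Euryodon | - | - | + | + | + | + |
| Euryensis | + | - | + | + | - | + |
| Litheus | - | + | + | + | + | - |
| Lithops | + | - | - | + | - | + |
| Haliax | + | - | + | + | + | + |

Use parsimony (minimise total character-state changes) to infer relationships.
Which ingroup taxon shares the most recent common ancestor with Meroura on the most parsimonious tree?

Character polarity is set by the outgroup: the derived state is whichever differs from the outgroup's state, so for C1, C4, C6 the derived state is '-', and for the remaining characters it is '+'.
C1 (derived state '-') is shared by Euryodon, Litheus, and Meroura — a synapomorphy uniting that clade.
C2: derived state '+' in Litheus and Meroura only — synapomorphy for {Litheus, Meroura}.
All ingroup taxa share the derived state '+' for C3; it defines the ingroup but does not resolve relationships within it.
C4: derived state '-' in Meroura only — an autapomorphy, so it tells us nothing about relationships among taxa.
C5: derived state '+' in Euryodon, Haliax, Litheus, and Meroura only — synapomorphy for {Euryodon, Haliax, Litheus, Meroura}.
C6: derived state '-' in Litheus only — an autapomorphy, so it tells us nothing about relationships among taxa.
Most parsimonious ingroup topology: (Euryensis,((Euryodon,(Meroura,Litheus)),Haliax)).
Meroura and Litheus form a cherry on this tree, so they are sister taxa.

Litheus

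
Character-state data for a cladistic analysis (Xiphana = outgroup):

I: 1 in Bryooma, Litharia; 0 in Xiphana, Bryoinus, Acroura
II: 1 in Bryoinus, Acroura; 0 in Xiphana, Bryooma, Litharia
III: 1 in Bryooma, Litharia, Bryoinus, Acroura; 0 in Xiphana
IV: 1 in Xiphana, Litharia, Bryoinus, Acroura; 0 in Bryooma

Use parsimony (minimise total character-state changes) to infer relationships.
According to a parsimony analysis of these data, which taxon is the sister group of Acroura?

Bryoinus

Character polarity is set by the outgroup: the derived state is whichever differs from the outgroup's state, so for IV the derived state is '0', and for the remaining characters it is '1'.
I: derived state '1' in Bryooma and Litharia only — synapomorphy for {Bryooma, Litharia}.
II (derived state '1') is shared by Acroura and Bryoinus — a synapomorphy uniting that clade.
All ingroup taxa share the derived state '1' for III; it defines the ingroup but does not resolve relationships within it.
IV: derived state '0' in Bryooma only — an autapomorphy, so it tells us nothing about relationships among taxa.
Most parsimonious ingroup topology: ((Bryooma,Litharia),(Bryoinus,Acroura)).
Acroura and Bryoinus form a cherry on this tree, so they are sister taxa.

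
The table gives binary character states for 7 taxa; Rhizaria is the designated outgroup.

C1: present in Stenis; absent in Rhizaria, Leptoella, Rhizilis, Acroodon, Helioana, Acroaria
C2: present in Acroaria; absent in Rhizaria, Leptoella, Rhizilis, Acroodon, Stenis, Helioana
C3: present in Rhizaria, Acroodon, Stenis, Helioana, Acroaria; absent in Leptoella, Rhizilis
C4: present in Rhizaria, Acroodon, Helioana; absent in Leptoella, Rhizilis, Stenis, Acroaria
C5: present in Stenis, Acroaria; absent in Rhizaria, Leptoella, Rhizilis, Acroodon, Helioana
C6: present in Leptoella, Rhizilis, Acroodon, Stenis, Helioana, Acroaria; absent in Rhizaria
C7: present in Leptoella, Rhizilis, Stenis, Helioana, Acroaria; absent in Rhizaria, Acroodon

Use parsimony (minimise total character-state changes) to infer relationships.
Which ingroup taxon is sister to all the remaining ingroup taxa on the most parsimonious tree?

Character polarity is set by the outgroup: the derived state is whichever differs from the outgroup's state, so for C3, C4 the derived state is 'absent', and for the remaining characters it is 'present'.
C1 (derived state 'present') is unique to Stenis (autapomorphy; uninformative for grouping).
C2 (derived state 'present') is unique to Acroaria (autapomorphy; uninformative for grouping).
Only Leptoella and Rhizilis show the derived state 'absent' for C3, supporting them as a clade.
C4: derived state 'absent' in Acroaria, Leptoella, Rhizilis, and Stenis only — synapomorphy for {Acroaria, Leptoella, Rhizilis, Stenis}.
C5: derived state 'present' in Acroaria and Stenis only — synapomorphy for {Acroaria, Stenis}.
All ingroup taxa share the derived state 'present' for C6; it defines the ingroup but does not resolve relationships within it.
C7 (derived state 'present') is shared by Acroaria, Helioana, Leptoella, Rhizilis, and Stenis — a synapomorphy uniting that clade.
Most parsimonious ingroup topology: ((((Leptoella,Rhizilis),(Stenis,Acroaria)),Helioana),Acroodon).
Acroodon is sister to the clade containing all other ingroup taxa, so it is the earliest-diverging (most basal) ingroup lineage.

Acroodon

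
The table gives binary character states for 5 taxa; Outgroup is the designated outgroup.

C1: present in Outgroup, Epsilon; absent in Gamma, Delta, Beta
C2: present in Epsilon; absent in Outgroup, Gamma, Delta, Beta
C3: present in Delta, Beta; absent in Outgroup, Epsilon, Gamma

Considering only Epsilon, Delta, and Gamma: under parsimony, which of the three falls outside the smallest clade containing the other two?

Epsilon

Character polarity is set by the outgroup: the derived state is whichever differs from the outgroup's state, so for C1 the derived state is 'absent', and for the remaining characters it is 'present'.
Only Beta, Delta, and Gamma show the derived state 'absent' for C1, supporting them as a clade.
C2 (derived state 'present') is unique to Epsilon (autapomorphy; uninformative for grouping).
Only Beta and Delta show the derived state 'present' for C3, supporting them as a clade.
Most parsimonious ingroup topology: (Epsilon,(Gamma,(Delta,Beta))).
Delta and Gamma share a more recent common ancestor with each other than either does with Epsilon, so Epsilon is the least closely related of the three.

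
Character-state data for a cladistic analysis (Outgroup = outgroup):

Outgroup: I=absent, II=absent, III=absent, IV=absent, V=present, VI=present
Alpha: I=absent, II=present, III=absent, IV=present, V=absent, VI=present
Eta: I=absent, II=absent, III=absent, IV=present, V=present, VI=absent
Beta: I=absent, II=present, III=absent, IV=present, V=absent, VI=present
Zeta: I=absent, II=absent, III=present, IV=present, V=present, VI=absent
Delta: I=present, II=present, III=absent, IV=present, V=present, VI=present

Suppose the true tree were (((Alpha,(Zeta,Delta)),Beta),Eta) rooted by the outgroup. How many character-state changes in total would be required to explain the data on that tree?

Map each character onto (((Alpha,(Zeta,Delta)),Beta),Eta) (rooted by Outgroup) and count the minimum state changes it requires (Fitch parsimony):
I: 1; II: 2; III: 1; IV: 1; V: 2; VI: 2.
Total tree length = 9.

9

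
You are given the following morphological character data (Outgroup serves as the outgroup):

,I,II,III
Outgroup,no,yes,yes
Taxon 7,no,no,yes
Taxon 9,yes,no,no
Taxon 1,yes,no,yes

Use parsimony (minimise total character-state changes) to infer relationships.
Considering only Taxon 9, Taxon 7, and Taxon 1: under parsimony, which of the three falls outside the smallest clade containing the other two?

Taxon 7

Character polarity is set by the outgroup: the derived state is whichever differs from the outgroup's state, so for II, III the derived state is 'no', and for the remaining characters it is 'yes'.
I (derived state 'yes') is shared by Taxon 1 and Taxon 9 — a synapomorphy uniting that clade.
All ingroup taxa share the derived state 'no' for II; it defines the ingroup but does not resolve relationships within it.
III: derived state 'no' in Taxon 9 only — an autapomorphy, so it tells us nothing about relationships among taxa.
Most parsimonious ingroup topology: (Taxon 7,(Taxon 9,Taxon 1)).
Taxon 1 and Taxon 9 share a more recent common ancestor with each other than either does with Taxon 7, so Taxon 7 is the least closely related of the three.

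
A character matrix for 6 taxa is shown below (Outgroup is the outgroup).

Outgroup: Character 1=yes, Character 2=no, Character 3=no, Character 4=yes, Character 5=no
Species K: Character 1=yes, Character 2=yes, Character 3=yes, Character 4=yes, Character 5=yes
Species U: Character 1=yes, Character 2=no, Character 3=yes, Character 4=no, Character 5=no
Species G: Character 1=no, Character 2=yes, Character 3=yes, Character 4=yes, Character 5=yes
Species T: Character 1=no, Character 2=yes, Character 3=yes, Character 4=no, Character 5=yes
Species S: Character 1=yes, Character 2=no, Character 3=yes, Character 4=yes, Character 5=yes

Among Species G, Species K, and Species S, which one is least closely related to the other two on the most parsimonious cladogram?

Species S

Character polarity is set by the outgroup: the derived state is whichever differs from the outgroup's state, so for Character 1, Character 4 the derived state is 'no', and for the remaining characters it is 'yes'.
Character 1 (derived state 'no') is shared by Species G and Species T — a synapomorphy uniting that clade.
Only Species G, Species K, and Species T show the derived state 'yes' for Character 2, supporting them as a clade.
All ingroup taxa share the derived state 'yes' for Character 3; it defines the ingroup but does not resolve relationships within it.
Character 4 groups Species T and Species U, which is incompatible with the clades supported by the remaining characters; treating it as convergent (homoplasy) costs fewer steps than any alternative tree.
Only Species G, Species K, Species S, and Species T show the derived state 'yes' for Character 5, supporting them as a clade.
Most parsimonious ingroup topology: (((Species K,(Species G,Species T)),Species S),Species U).
Species K and Species G share a more recent common ancestor with each other than either does with Species S, so Species S is the least closely related of the three.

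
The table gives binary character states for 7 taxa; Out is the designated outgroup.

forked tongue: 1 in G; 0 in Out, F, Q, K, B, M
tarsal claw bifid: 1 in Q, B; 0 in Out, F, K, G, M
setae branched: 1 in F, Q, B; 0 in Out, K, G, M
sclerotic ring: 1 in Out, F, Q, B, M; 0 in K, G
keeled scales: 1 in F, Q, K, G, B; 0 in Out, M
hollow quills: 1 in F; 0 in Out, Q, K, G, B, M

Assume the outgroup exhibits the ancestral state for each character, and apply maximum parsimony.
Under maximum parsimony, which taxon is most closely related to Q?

B

Character polarity is set by the outgroup: the derived state is whichever differs from the outgroup's state, so for sclerotic ring the derived state is '0', and for the remaining characters it is '1'.
forked tongue (derived state '1') is unique to G (autapomorphy; uninformative for grouping).
tarsal claw bifid: derived state '1' in B and Q only — synapomorphy for {B, Q}.
Only B, F, and Q show the derived state '1' for setae branched, supporting them as a clade.
sclerotic ring (derived state '0') is shared by G and K — a synapomorphy uniting that clade.
keeled scales (derived state '1') is shared by B, F, G, K, and Q — a synapomorphy uniting that clade.
hollow quills (derived state '1') is unique to F (autapomorphy; uninformative for grouping).
Most parsimonious ingroup topology: (((F,(Q,B)),(K,G)),M).
Q and B form a cherry on this tree, so they are sister taxa.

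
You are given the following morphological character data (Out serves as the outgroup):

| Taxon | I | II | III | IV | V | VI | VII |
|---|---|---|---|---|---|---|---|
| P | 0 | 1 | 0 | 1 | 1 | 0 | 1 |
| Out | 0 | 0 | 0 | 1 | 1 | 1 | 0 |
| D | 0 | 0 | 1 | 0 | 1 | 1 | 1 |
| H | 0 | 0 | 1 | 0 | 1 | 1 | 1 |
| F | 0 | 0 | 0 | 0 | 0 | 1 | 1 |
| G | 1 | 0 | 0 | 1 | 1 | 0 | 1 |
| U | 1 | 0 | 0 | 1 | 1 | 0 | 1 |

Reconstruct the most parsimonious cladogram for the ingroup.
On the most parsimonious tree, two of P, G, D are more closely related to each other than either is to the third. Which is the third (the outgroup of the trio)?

Character polarity is set by the outgroup: the derived state is whichever differs from the outgroup's state, so for IV, V, VI the derived state is '0', and for the remaining characters it is '1'.
I (derived state '1') is shared by G and U — a synapomorphy uniting that clade.
II (derived state '1') is unique to P (autapomorphy; uninformative for grouping).
III (derived state '1') is shared by D and H — a synapomorphy uniting that clade.
IV: derived state '0' in D, F, and H only — synapomorphy for {D, F, H}.
V (derived state '0') is unique to F (autapomorphy; uninformative for grouping).
VI: derived state '0' in G, P, and U only — synapomorphy for {G, P, U}.
All ingroup taxa share the derived state '1' for VII; it defines the ingroup but does not resolve relationships within it.
Most parsimonious ingroup topology: (((U,G),P),((H,D),F)).
G and P share a more recent common ancestor with each other than either does with D, so D is the least closely related of the three.

D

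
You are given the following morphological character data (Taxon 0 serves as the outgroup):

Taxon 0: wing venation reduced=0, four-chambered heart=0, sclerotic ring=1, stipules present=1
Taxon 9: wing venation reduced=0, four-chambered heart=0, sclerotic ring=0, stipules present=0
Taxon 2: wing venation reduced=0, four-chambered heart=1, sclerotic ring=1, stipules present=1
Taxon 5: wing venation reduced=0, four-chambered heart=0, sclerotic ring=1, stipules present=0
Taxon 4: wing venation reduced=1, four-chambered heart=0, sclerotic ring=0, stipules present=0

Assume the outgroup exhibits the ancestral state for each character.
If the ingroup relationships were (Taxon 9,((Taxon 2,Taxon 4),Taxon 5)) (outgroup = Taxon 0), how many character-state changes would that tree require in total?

6

Map each character onto (Taxon 9,((Taxon 2,Taxon 4),Taxon 5)) (rooted by Taxon 0) and count the minimum state changes it requires (Fitch parsimony):
wing venation reduced: 1; four-chambered heart: 1; sclerotic ring: 2; stipules present: 2.
Total tree length = 6.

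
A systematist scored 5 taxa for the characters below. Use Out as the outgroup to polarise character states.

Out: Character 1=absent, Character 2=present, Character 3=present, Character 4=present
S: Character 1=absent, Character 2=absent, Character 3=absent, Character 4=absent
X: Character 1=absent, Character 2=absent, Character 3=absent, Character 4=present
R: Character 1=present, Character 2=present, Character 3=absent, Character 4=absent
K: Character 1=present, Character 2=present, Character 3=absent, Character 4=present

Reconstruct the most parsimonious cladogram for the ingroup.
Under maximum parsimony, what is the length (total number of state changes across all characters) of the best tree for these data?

5

Character polarity is set by the outgroup: the derived state is whichever differs from the outgroup's state, so for Character 2, Character 3, Character 4 the derived state is 'absent', and for the remaining characters it is 'present'.
Character 1 (derived state 'present') is shared by K and R — a synapomorphy uniting that clade.
Only S and X show the derived state 'absent' for Character 2, supporting them as a clade.
Character 3 (derived state 'absent') is shared by all ingroup taxa — unites the whole ingroup.
Character 4 groups R and S, which is incompatible with the clades supported by the remaining characters; treating it as convergent (homoplasy) costs fewer steps than any alternative tree.
Most parsimonious ingroup topology: ((S,X),(R,K)).
Changes per character on this tree: Character 1: 1; Character 2: 1; Character 3: 1; Character 4: 2.
Total = 5.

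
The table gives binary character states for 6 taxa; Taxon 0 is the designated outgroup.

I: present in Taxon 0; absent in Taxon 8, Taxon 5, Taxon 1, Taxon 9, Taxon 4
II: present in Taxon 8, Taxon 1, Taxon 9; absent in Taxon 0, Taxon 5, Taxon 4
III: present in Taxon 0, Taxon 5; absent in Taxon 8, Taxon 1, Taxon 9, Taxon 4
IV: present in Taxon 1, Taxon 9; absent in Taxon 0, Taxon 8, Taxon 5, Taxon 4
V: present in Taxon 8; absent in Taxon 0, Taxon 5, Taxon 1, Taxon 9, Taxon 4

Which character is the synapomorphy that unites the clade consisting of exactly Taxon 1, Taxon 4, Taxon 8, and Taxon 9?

Character polarity is set by the outgroup: the derived state is whichever differs from the outgroup's state, so for I, III the derived state is 'absent', and for the remaining characters it is 'present'.
All ingroup taxa share the derived state 'absent' for I; it defines the ingroup but does not resolve relationships within it.
Only Taxon 1, Taxon 8, and Taxon 9 show the derived state 'present' for II, supporting them as a clade.
III: derived state 'absent' in Taxon 1, Taxon 4, Taxon 8, and Taxon 9 only — synapomorphy for {Taxon 1, Taxon 4, Taxon 8, Taxon 9}.
IV: derived state 'present' in Taxon 1 and Taxon 9 only — synapomorphy for {Taxon 1, Taxon 9}.
V (derived state 'present') is unique to Taxon 8 (autapomorphy; uninformative for grouping).
Most parsimonious ingroup topology: (((Taxon 8,(Taxon 1,Taxon 9)),Taxon 4),Taxon 5).
The clade {Taxon 1, Taxon 4, Taxon 8, Taxon 9} is supported by III: its derived state 'absent' occurs in exactly those taxa and in no other taxon (including the outgroup).

III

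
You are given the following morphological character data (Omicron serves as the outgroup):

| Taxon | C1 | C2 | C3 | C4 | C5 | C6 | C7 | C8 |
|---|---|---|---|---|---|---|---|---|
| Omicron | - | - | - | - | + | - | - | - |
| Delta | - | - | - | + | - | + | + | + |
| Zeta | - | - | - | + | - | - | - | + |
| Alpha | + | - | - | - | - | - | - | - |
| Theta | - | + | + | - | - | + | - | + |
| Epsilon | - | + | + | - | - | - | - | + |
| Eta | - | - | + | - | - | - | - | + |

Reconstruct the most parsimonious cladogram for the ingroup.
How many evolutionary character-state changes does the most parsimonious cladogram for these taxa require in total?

9

Character polarity is set by the outgroup: the derived state is whichever differs from the outgroup's state, so for C5 the derived state is '-', and for the remaining characters it is '+'.
C1 (derived state '+') is unique to Alpha (autapomorphy; uninformative for grouping).
Only Epsilon and Theta show the derived state '+' for C2, supporting them as a clade.
C3: derived state '+' in Epsilon, Eta, and Theta only — synapomorphy for {Epsilon, Eta, Theta}.
C4 (derived state '+') is shared by Delta and Zeta — a synapomorphy uniting that clade.
All ingroup taxa share the derived state '-' for C5; it defines the ingroup but does not resolve relationships within it.
C6 groups Delta and Theta, which is incompatible with the clades supported by the remaining characters; treating it as convergent (homoplasy) costs fewer steps than any alternative tree.
C7: derived state '+' in Delta only — an autapomorphy, so it tells us nothing about relationships among taxa.
C8 (derived state '+') is shared by Delta, Epsilon, Eta, Theta, and Zeta — a synapomorphy uniting that clade.
Most parsimonious ingroup topology: (((Delta,Zeta),((Theta,Epsilon),Eta)),Alpha).
Changes per character on this tree: C1: 1; C2: 1; C3: 1; C4: 1; C5: 1; C6: 2; C7: 1; C8: 1.
Total = 9.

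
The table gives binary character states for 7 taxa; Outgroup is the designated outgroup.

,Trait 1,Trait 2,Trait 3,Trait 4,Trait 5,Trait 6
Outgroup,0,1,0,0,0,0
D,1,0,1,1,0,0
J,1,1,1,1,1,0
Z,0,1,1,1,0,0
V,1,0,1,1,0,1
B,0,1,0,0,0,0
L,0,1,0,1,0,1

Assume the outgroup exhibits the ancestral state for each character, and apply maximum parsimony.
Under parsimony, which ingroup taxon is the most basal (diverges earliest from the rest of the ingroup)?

B

Character polarity is set by the outgroup: the derived state is whichever differs from the outgroup's state, so for Trait 2 the derived state is '0', and for the remaining characters it is '1'.
Trait 1: derived state '1' in D, J, and V only — synapomorphy for {D, J, V}.
Trait 2 (derived state '0') is shared by D and V — a synapomorphy uniting that clade.
Trait 3: derived state '1' in D, J, V, and Z only — synapomorphy for {D, J, V, Z}.
Trait 4: derived state '1' in D, J, L, V, and Z only — synapomorphy for {D, J, L, V, Z}.
Trait 5: derived state '1' in J only — an autapomorphy, so it tells us nothing about relationships among taxa.
Trait 6 (state '1') occurs in L and V but conflicts with the nesting implied by the other characters — most parsimoniously interpreted as homoplasy.
Most parsimonious ingroup topology: (((((D,V),J),Z),L),B).
B is sister to the clade containing all other ingroup taxa, so it is the earliest-diverging (most basal) ingroup lineage.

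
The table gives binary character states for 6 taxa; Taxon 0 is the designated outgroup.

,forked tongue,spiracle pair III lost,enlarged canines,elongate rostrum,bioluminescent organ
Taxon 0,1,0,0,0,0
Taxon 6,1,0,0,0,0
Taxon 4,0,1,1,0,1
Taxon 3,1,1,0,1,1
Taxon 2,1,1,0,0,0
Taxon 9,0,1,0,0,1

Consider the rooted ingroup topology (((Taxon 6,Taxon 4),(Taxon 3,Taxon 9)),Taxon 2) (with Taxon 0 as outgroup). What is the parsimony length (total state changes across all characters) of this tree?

8

Map each character onto (((Taxon 6,Taxon 4),(Taxon 3,Taxon 9)),Taxon 2) (rooted by Taxon 0) and count the minimum state changes it requires (Fitch parsimony):
forked tongue: 2; spiracle pair III lost: 2; enlarged canines: 1; elongate rostrum: 1; bioluminescent organ: 2.
Total tree length = 8.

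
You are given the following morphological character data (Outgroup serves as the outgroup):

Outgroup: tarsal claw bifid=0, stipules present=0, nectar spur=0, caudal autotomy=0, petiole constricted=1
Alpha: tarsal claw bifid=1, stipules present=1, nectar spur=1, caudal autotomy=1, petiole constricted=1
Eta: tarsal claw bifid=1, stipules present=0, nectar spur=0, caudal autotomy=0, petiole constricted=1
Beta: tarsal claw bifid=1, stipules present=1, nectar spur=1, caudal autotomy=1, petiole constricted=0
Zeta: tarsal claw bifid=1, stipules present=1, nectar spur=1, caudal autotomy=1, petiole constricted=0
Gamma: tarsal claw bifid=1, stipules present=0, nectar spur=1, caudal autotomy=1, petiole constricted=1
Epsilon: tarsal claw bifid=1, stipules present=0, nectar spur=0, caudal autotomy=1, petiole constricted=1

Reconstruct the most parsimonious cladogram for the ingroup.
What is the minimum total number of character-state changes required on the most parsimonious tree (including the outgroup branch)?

Character polarity is set by the outgroup: the derived state is whichever differs from the outgroup's state, so for petiole constricted the derived state is '0', and for the remaining characters it is '1'.
tarsal claw bifid (derived state '1') is shared by all ingroup taxa — unites the whole ingroup.
stipules present: derived state '1' in Alpha, Beta, and Zeta only — synapomorphy for {Alpha, Beta, Zeta}.
nectar spur: derived state '1' in Alpha, Beta, Gamma, and Zeta only — synapomorphy for {Alpha, Beta, Gamma, Zeta}.
caudal autotomy: derived state '1' in Alpha, Beta, Epsilon, Gamma, and Zeta only — synapomorphy for {Alpha, Beta, Epsilon, Gamma, Zeta}.
petiole constricted: derived state '0' in Beta and Zeta only — synapomorphy for {Beta, Zeta}.
Most parsimonious ingroup topology: ((((Alpha,(Beta,Zeta)),Gamma),Epsilon),Eta).
Changes per character on this tree: tarsal claw bifid: 1; stipules present: 1; nectar spur: 1; caudal autotomy: 1; petiole constricted: 1.
Total = 5.

5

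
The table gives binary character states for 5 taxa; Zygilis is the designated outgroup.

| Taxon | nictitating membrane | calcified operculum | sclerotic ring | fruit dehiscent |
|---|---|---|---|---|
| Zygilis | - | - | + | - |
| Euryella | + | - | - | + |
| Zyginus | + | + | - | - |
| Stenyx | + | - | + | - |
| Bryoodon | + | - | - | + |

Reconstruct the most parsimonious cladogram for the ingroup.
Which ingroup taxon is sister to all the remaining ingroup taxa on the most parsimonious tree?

Character polarity is set by the outgroup: the derived state is whichever differs from the outgroup's state, so for sclerotic ring the derived state is '-', and for the remaining characters it is '+'.
nictitating membrane (derived state '+') is shared by all ingroup taxa — unites the whole ingroup.
calcified operculum: derived state '+' in Zyginus only — an autapomorphy, so it tells us nothing about relationships among taxa.
sclerotic ring: derived state '-' in Bryoodon, Euryella, and Zyginus only — synapomorphy for {Bryoodon, Euryella, Zyginus}.
fruit dehiscent: derived state '+' in Bryoodon and Euryella only — synapomorphy for {Bryoodon, Euryella}.
Most parsimonious ingroup topology: (((Euryella,Bryoodon),Zyginus),Stenyx).
Stenyx is sister to the clade containing all other ingroup taxa, so it is the earliest-diverging (most basal) ingroup lineage.

Stenyx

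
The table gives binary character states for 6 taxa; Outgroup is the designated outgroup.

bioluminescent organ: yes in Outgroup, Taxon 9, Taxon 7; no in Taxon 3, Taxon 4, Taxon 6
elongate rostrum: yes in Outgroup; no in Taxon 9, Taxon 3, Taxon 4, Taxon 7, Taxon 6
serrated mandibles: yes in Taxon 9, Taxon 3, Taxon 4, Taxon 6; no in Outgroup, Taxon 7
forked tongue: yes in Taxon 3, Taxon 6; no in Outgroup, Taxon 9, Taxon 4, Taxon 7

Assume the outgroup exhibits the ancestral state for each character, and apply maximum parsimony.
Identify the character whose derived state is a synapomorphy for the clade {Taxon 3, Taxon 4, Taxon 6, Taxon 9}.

serrated mandibles

Character polarity is set by the outgroup: the derived state is whichever differs from the outgroup's state, so for bioluminescent organ, elongate rostrum the derived state is 'no', and for the remaining characters it is 'yes'.
bioluminescent organ (derived state 'no') is shared by Taxon 3, Taxon 4, and Taxon 6 — a synapomorphy uniting that clade.
elongate rostrum (derived state 'no') is shared by all ingroup taxa — unites the whole ingroup.
Only Taxon 3, Taxon 4, Taxon 6, and Taxon 9 show the derived state 'yes' for serrated mandibles, supporting them as a clade.
forked tongue (derived state 'yes') is shared by Taxon 3 and Taxon 6 — a synapomorphy uniting that clade.
Most parsimonious ingroup topology: ((Taxon 9,((Taxon 3,Taxon 6),Taxon 4)),Taxon 7).
The clade {Taxon 3, Taxon 4, Taxon 6, Taxon 9} is supported by serrated mandibles: its derived state 'yes' occurs in exactly those taxa and in no other taxon (including the outgroup).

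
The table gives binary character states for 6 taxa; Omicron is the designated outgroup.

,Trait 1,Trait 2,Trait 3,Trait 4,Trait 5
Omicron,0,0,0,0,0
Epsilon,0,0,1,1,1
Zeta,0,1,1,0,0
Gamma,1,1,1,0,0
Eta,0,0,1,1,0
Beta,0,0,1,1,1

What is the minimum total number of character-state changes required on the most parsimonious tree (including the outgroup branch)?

The outgroup has state '0' for every character, so '1' is the derived state throughout.
Trait 1: derived state '1' in Gamma only — an autapomorphy, so it tells us nothing about relationships among taxa.
Trait 2 (derived state '1') is shared by Gamma and Zeta — a synapomorphy uniting that clade.
All ingroup taxa share the derived state '1' for Trait 3; it defines the ingroup but does not resolve relationships within it.
Trait 4 (derived state '1') is shared by Beta, Epsilon, and Eta — a synapomorphy uniting that clade.
Trait 5: derived state '1' in Beta and Epsilon only — synapomorphy for {Beta, Epsilon}.
Most parsimonious ingroup topology: (((Epsilon,Beta),Eta),(Zeta,Gamma)).
Changes per character on this tree: Trait 1: 1; Trait 2: 1; Trait 3: 1; Trait 4: 1; Trait 5: 1.
Total = 5.

5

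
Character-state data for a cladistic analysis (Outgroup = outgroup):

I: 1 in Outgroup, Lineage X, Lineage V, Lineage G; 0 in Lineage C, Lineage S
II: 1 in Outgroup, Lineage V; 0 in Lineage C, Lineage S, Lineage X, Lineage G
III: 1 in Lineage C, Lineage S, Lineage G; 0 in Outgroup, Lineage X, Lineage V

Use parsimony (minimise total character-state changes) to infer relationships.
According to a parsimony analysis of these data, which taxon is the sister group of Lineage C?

Character polarity is set by the outgroup: the derived state is whichever differs from the outgroup's state, so for I, II the derived state is '0', and for the remaining characters it is '1'.
I: derived state '0' in Lineage C and Lineage S only — synapomorphy for {Lineage C, Lineage S}.
II: derived state '0' in Lineage C, Lineage G, Lineage S, and Lineage X only — synapomorphy for {Lineage C, Lineage G, Lineage S, Lineage X}.
III: derived state '1' in Lineage C, Lineage G, and Lineage S only — synapomorphy for {Lineage C, Lineage G, Lineage S}.
Most parsimonious ingroup topology: ((((Lineage S,Lineage C),Lineage G),Lineage X),Lineage V).
Lineage C and Lineage S form a cherry on this tree, so they are sister taxa.

Lineage S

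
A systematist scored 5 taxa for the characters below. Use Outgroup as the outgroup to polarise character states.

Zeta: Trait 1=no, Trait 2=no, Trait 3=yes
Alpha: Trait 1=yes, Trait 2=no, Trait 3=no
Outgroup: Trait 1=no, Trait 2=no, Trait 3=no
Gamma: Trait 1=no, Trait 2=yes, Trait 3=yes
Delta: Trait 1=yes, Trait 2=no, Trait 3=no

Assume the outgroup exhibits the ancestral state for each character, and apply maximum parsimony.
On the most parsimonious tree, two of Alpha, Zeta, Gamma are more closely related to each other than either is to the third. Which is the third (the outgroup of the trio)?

The outgroup has state 'no' for every character, so 'yes' is the derived state throughout.
Trait 1 (derived state 'yes') is shared by Alpha and Delta — a synapomorphy uniting that clade.
Trait 2 (derived state 'yes') is unique to Gamma (autapomorphy; uninformative for grouping).
Trait 3 (derived state 'yes') is shared by Gamma and Zeta — a synapomorphy uniting that clade.
Most parsimonious ingroup topology: ((Alpha,Delta),(Zeta,Gamma)).
Gamma and Zeta share a more recent common ancestor with each other than either does with Alpha, so Alpha is the least closely related of the three.

Alpha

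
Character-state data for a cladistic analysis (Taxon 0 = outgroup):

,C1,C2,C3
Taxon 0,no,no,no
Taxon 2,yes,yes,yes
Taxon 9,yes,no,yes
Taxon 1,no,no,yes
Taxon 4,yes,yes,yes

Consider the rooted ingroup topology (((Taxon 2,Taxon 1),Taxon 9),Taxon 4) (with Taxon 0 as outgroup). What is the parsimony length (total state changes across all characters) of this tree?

Map each character onto (((Taxon 2,Taxon 1),Taxon 9),Taxon 4) (rooted by Taxon 0) and count the minimum state changes it requires (Fitch parsimony):
C1: 2; C2: 2; C3: 1.
Total tree length = 5.

5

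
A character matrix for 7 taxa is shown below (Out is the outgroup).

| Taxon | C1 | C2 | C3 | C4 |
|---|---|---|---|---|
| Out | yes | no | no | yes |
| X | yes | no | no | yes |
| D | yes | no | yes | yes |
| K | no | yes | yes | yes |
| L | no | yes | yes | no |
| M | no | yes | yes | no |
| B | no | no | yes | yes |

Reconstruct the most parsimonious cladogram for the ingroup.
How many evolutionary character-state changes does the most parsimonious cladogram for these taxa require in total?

4

Character polarity is set by the outgroup: the derived state is whichever differs from the outgroup's state, so for C1, C4 the derived state is 'no', and for the remaining characters it is 'yes'.
C1: derived state 'no' in B, K, L, and M only — synapomorphy for {B, K, L, M}.
C2 (derived state 'yes') is shared by K, L, and M — a synapomorphy uniting that clade.
C3: derived state 'yes' in B, D, K, L, and M only — synapomorphy for {B, D, K, L, M}.
C4: derived state 'no' in L and M only — synapomorphy for {L, M}.
Most parsimonious ingroup topology: (X,(D,((K,(L,M)),B))).
Changes per character on this tree: C1: 1; C2: 1; C3: 1; C4: 1.
Total = 4.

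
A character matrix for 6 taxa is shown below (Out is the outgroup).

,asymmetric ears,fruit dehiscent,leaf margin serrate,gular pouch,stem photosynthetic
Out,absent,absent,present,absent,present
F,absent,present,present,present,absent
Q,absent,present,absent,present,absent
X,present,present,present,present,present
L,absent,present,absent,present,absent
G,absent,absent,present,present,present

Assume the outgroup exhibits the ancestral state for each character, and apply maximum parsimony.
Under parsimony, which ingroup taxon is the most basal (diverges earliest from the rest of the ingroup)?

G

Character polarity is set by the outgroup: the derived state is whichever differs from the outgroup's state, so for leaf margin serrate, stem photosynthetic the derived state is 'absent', and for the remaining characters it is 'present'.
asymmetric ears (derived state 'present') is unique to X (autapomorphy; uninformative for grouping).
fruit dehiscent: derived state 'present' in F, L, Q, and X only — synapomorphy for {F, L, Q, X}.
Only L and Q show the derived state 'absent' for leaf margin serrate, supporting them as a clade.
gular pouch (derived state 'present') is shared by all ingroup taxa — unites the whole ingroup.
Only F, L, and Q show the derived state 'absent' for stem photosynthetic, supporting them as a clade.
Most parsimonious ingroup topology: (((F,(Q,L)),X),G).
G is sister to the clade containing all other ingroup taxa, so it is the earliest-diverging (most basal) ingroup lineage.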